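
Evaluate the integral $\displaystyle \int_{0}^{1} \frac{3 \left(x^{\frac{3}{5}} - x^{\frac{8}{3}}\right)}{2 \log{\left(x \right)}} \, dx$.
$\log{\left(\frac{48 \sqrt{330}}{3025} \right)}$

Replace the exponent $\frac{3}{5}$ by a parameter $a$: let $I(a) = \int_{0}^{1} \frac{3 \left(- x^{\frac{8}{3}} + x^{a}\right)}{2 \log{\left(x \right)}} \, dx$.

Since $\dfrac{\partial}{\partial a}\,x^{a} = x^{a} \ln x$, the $\ln x$ in the denominator cancels and
$$\frac{dI}{da} = \int_{0}^{1} \frac{3}{2} x^{a} \, dx = \frac{3}{2} \left[\frac{x^{a+1}}{a+1}\right]_0^1 = \frac{3}{2 \left(a + 1\right)}.$$

Integrating with respect to $a$ gives $I(a) = \log{\left(\frac{3 \sqrt{33} \left(a + 1\right)^{\frac{3}{2}}}{121} \right)} + C$.

At $a = \frac{8}{3}$ the integrand is identically $0$, so $I(\frac{8}{3}) = 0$. The closed form gives $0$, hence $C = 0$.

Setting $a = \frac{3}{5}$:
$$I = \log{\left(\frac{48 \sqrt{330}}{3025} \right)}.$$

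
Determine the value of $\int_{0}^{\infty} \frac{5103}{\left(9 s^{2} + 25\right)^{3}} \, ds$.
$\frac{5103 \pi}{50000}$

Recall the elementary integral
$$J(a) = \int_{0}^{\infty} \frac{7}{a^{2} + s^{2}} \, ds = \frac{7 \pi}{2 a}.$$

Differentiating under the integral sign with respect to $a$,
$$\frac{dJ}{da} = \int_{0}^{\infty} - \frac{14 a}{\left(a^{2} + s^{2}\right)^{2}} \, ds = - \frac{7 \pi}{2 a^{2}},$$
so $\int_{0}^{\infty} \frac{7}{\left(a^{2} + s^{2}\right)^{2}} \, ds = \frac{7 \pi}{4 a^{3}}$.

Repeating — each differentiation of $1/(s^2+a^2)^j$ produces $-2ja/(s^2+a^2)^{j+1}$ — and dividing through by $-2ja$ at each step yields, after $2$ differentiations in total,
$$\int_{0}^{\infty} \frac{7}{\left(a^{2} + s^{2}\right)^{3}} \, ds = \frac{21 \pi}{16 a^{5}}.$$

Setting $a = \frac{5}{3}$:
$$I = \frac{5103 \pi}{50000}.$$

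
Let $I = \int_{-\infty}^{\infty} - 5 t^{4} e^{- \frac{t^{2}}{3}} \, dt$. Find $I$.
$- \frac{135 \sqrt{3} \sqrt{\pi}}{4}$

Start from the elementary integral
$$J(a) = \int_{-\infty}^{\infty} - 5 e^{- a t^{2}} \, dt = - \frac{5 \sqrt{\pi}}{\sqrt{a}}.$$

Differentiating under the integral sign brings down a factor of $(-t^2)$:
$$\frac{dJ}{da} = \int_{-\infty}^{\infty} 5 t^{2} e^{- a t^{2}} \, dt = \frac{5 \sqrt{\pi}}{2 a^{\frac{3}{2}}}.$$

Repeating twice in total — each differentiation brings down another $(-t^2)$ — gives
$$\frac{d^{2}J}{da^{2}} = \int_{-\infty}^{\infty} - 5 t^{4} e^{- a t^{2}} \, dt = - \frac{15 \sqrt{\pi}}{4 a^{\frac{5}{2}}},$$
and the integrand here is exactly the target integrand, so $I = - \frac{15 \sqrt{\pi}}{4 a^{\frac{5}{2}}}$.

Setting $a = \frac{1}{3}$:
$$I = - \frac{135 \sqrt{3} \sqrt{\pi}}{4}.$$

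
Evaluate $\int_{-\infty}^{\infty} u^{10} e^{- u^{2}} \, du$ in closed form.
$\frac{945 \sqrt{\pi}}{32}$

Start from the elementary integral
$$J(a) = \int_{-\infty}^{\infty} e^{- a u^{2}} \, du = \frac{\sqrt{\pi}}{\sqrt{a}}.$$

Differentiating under the integral sign brings down a factor of $(-u^2)$:
$$\frac{dJ}{da} = \int_{-\infty}^{\infty} - u^{2} e^{- a u^{2}} \, du = - \frac{\sqrt{\pi}}{2 a^{\frac{3}{2}}}.$$

Repeating $5$ times in total — each differentiation brings down another $(-u^2)$ — gives
$$\frac{d^{5}J}{da^{5}} = \int_{-\infty}^{\infty} - u^{10} e^{- a u^{2}} \, du = - \frac{945 \sqrt{\pi}}{32 a^{\frac{11}{2}}},$$
and the integrand here is $(-1)^{5}$ times the target integrand, so $I = (-1)^{5}\,\frac{d^{5}J}{da^{5}} = \frac{945 \sqrt{\pi}}{32 a^{\frac{11}{2}}}$.

Setting $a = 1$:
$$I = \frac{945 \sqrt{\pi}}{32}.$$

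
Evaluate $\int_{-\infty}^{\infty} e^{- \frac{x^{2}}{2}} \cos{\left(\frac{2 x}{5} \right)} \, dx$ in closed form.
$\frac{\sqrt{2} \sqrt{\pi}}{e^{\frac{2}{25}}}$

Treat the cosine frequency as a parameter and define $I(b) = \int_{-\infty}^{\infty} e^{- \frac{x^{2}}{2}} \cos{\left(b x \right)} \, dx$.

Differentiating under the integral sign,
$$I'(b) = \int_{-\infty}^{\infty} - x e^{- \frac{x^{2}}{2}} \sin{\left(b x \right)} \, dx.$$

Integrate $\int_{-\infty}^{\infty} x \sin(b x)\, e^{- \frac{x^{2}}{2}}\, dx$ by parts with $u = \sin(b x)$ and $dv = x\, e^{- \frac{x^{2}}{2}}\, dx$, giving $v = - e^{- \frac{x^{2}}{2}}$. The boundary term vanishes and
$$\int_{-\infty}^{\infty} x \sin(b x)\, e^{- \frac{x^{2}}{2}}\, dx = b \int_{-\infty}^{\infty} \cos(b x)\, e^{- \frac{x^{2}}{2}}\, dx,$$
so $I'(b) = - b\, I(b)$.

This is a separable first-order ODE; solving with the initial condition $I(0) = \int_{-\infty}^{\infty} e^{- \frac{x^{2}}{2}}\,dx = \sqrt{2} \sqrt{\pi}$ gives
$$I(b) = \sqrt{2} \sqrt{\pi} e^{- \frac{b^{2}}{2}}.$$

Setting $b = \frac{2}{5}$:
$$I = \frac{\sqrt{2} \sqrt{\pi}}{e^{\frac{2}{25}}}.$$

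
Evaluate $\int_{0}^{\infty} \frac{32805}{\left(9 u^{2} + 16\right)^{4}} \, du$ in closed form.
$\frac{54675 \pi}{524288}$

Begin with the known result
$$J(a) = \int_{0}^{\infty} \frac{5}{a^{2} + u^{2}} \, du = \frac{5 \pi}{2 a}.$$

Differentiating under the integral sign with respect to $a$,
$$\frac{dJ}{da} = \int_{0}^{\infty} - \frac{10 a}{\left(a^{2} + u^{2}\right)^{2}} \, du = - \frac{5 \pi}{2 a^{2}},$$
so $\int_{0}^{\infty} \frac{5}{\left(a^{2} + u^{2}\right)^{2}} \, du = \frac{5 \pi}{4 a^{3}}$.

Repeating — each differentiation of $1/(u^2+a^2)^j$ produces $-2ja/(u^2+a^2)^{j+1}$ — and dividing through by $-2ja$ at each step yields, after $3$ differentiations in total,
$$\int_{0}^{\infty} \frac{5}{\left(a^{2} + u^{2}\right)^{4}} \, du = \frac{25 \pi}{32 a^{7}}.$$

Setting $a = \frac{4}{3}$:
$$I = \frac{54675 \pi}{524288}.$$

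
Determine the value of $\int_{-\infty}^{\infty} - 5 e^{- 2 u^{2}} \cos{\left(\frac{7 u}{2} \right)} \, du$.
$- \frac{5 \sqrt{2} \sqrt{\pi}}{2 e^{\frac{49}{32}}}$

Let $b$ denote the cosine frequency and define $I(b) = \int_{-\infty}^{\infty} - 5 e^{- 2 u^{2}} \cos{\left(b u \right)} \, du$.

Differentiating under the integral sign,
$$I'(b) = \int_{-\infty}^{\infty} 5 u e^{- 2 u^{2}} \sin{\left(b u \right)} \, du.$$

Integrate $\int_{-\infty}^{\infty} u \sin(b u)\, e^{- 2 u^{2}}\, du$ by parts with $w = \sin(b u)$ and $dv = u\, e^{- 2 u^{2}}\, du$, giving $v = - \frac{e^{- 2 u^{2}}}{4}$. The boundary term vanishes and
$$\int_{-\infty}^{\infty} u \sin(b u)\, e^{- 2 u^{2}}\, du = \frac{b}{4} \int_{-\infty}^{\infty} \cos(b u)\, e^{- 2 u^{2}}\, du,$$
so $I'(b) = - \frac{b}{4}\, I(b)$.

This is a separable first-order ODE; solving with the initial condition $I(0) = \int_{-\infty}^{\infty} - 5 e^{- 2 u^{2}}\,du = - \frac{5 \sqrt{2} \sqrt{\pi}}{2}$ gives
$$I(b) = - \frac{5 \sqrt{2} \sqrt{\pi} e^{- \frac{b^{2}}{8}}}{2}.$$

Setting $b = \frac{7}{2}$:
$$I = - \frac{5 \sqrt{2} \sqrt{\pi}}{2 e^{\frac{49}{32}}}.$$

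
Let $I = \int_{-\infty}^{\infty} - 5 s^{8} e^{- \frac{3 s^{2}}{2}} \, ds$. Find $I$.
$- \frac{175 \sqrt{6} \sqrt{\pi}}{81}$

Consider the simpler parametrised integral
$$J(a) = \int_{-\infty}^{\infty} - 5 e^{- a s^{2}} \, ds = - \frac{5 \sqrt{\pi}}{\sqrt{a}}.$$

Differentiating under the integral sign brings down a factor of $(-s^2)$:
$$\frac{dJ}{da} = \int_{-\infty}^{\infty} 5 s^{2} e^{- a s^{2}} \, ds = \frac{5 \sqrt{\pi}}{2 a^{\frac{3}{2}}}.$$

Repeating $4$ times in total — each differentiation brings down another $(-s^2)$ — gives
$$\frac{d^{4}J}{da^{4}} = \int_{-\infty}^{\infty} - 5 s^{8} e^{- a s^{2}} \, ds = - \frac{525 \sqrt{\pi}}{16 a^{\frac{9}{2}}},$$
and the integrand here is exactly the target integrand, so $I = - \frac{525 \sqrt{\pi}}{16 a^{\frac{9}{2}}}$.

Setting $a = \frac{3}{2}$:
$$I = - \frac{175 \sqrt{6} \sqrt{\pi}}{81}.$$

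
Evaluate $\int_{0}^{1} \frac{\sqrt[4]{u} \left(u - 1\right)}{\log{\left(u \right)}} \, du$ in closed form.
$- \log{\left(\frac{5}{9} \right)}$

Introduce a parameter $a$ in the exponent: let $I(a) = \int_{0}^{1} \frac{u^{\frac{5}{4}} - u^{a}}{\log{\left(u \right)}} \, du$.

Since $\dfrac{\partial}{\partial a}\,u^{a} = u^{a} \ln u$, the $\ln u$ in the denominator cancels and
$$\frac{dI}{da} = \int_{0}^{1} -1 u^{a} \, du = -1 \left[\frac{u^{a+1}}{a+1}\right]_0^1 = - \frac{1}{a + 1}.$$

Integrating with respect to $a$ gives $I(a) = - \log{\left(\frac{4 a}{9} + \frac{4}{9} \right)} + C$.

At $a = \frac{5}{4}$ the integrand is identically $0$, so $I(\frac{5}{4}) = 0$. The closed form gives $0$, hence $C = 0$.

Setting $a = \frac{1}{4}$:
$$I = - \log{\left(\frac{5}{9} \right)}.$$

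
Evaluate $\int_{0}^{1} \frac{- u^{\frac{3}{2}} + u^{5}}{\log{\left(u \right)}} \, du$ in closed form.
$\log{\left(\frac{12}{5} \right)}$

Consider the one-parameter family: let $I(a) = \int_{0}^{1} \frac{- u^{\frac{3}{2}} + u^{a}}{\log{\left(u \right)}} \, du$.

Since $\dfrac{\partial}{\partial a}\,u^{a} = u^{a} \ln u$, the $\ln u$ in the denominator cancels and
$$\frac{dI}{da} = \int_{0}^{1} u^{a} \, du = \left[\frac{u^{a+1}}{a+1}\right]_0^1 = \frac{1}{a + 1}.$$

Integrating with respect to $a$ gives $I(a) = \log{\left(\frac{2 a}{5} + \frac{2}{5} \right)} + C$.

At $a = \frac{3}{2}$ the integrand is identically $0$, so $I(\frac{3}{2}) = 0$. The closed form gives $0$, hence $C = 0$.

Setting $a = 5$:
$$I = \log{\left(\frac{12}{5} \right)}.$$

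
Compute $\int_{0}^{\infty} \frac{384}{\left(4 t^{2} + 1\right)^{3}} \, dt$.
$36 \pi$

Begin with the known result
$$J(a) = \int_{0}^{\infty} \frac{6}{a^{2} + t^{2}} \, dt = \frac{3 \pi}{a}.$$

Differentiating under the integral sign with respect to $a$,
$$\frac{dJ}{da} = \int_{0}^{\infty} - \frac{12 a}{\left(a^{2} + t^{2}\right)^{2}} \, dt = - \frac{3 \pi}{a^{2}},$$
so $\int_{0}^{\infty} \frac{6}{\left(a^{2} + t^{2}\right)^{2}} \, dt = \frac{3 \pi}{2 a^{3}}$.

Repeating — each differentiation of $1/(t^2+a^2)^j$ produces $-2ja/(t^2+a^2)^{j+1}$ — and dividing through by $-2ja$ at each step yields, after $2$ differentiations in total,
$$\int_{0}^{\infty} \frac{6}{\left(a^{2} + t^{2}\right)^{3}} \, dt = \frac{9 \pi}{8 a^{5}}.$$

Setting $a = \frac{1}{2}$:
$$I = 36 \pi.$$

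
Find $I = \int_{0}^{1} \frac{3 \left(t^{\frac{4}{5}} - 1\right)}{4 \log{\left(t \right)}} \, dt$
$\frac{3 \log{\left(\frac{9}{5} \right)}}{4}$

Replace the exponent $\frac{4}{5}$ by a parameter $a$: let $I(a) = \int_{0}^{1} \frac{3 \left(t^{a} - 1\right)}{4 \log{\left(t \right)}} \, dt$.

Since $\dfrac{\partial}{\partial a}\,t^{a} = t^{a} \ln t$, the $\ln t$ in the denominator cancels and
$$\frac{dI}{da} = \int_{0}^{1} \frac{3}{4} t^{a} \, dt = \frac{3}{4} \left[\frac{t^{a+1}}{a+1}\right]_0^1 = \frac{3}{4 \left(a + 1\right)}.$$

Integrating with respect to $a$ gives $I(a) = \frac{3 \log{\left(a + 1 \right)}}{4} + C$.

At $a = 0$ the integrand is identically $0$, so $I(0) = 0$. The closed form gives $0$, hence $C = 0$.

Setting $a = \frac{4}{5}$:
$$I = \frac{3 \log{\left(\frac{9}{5} \right)}}{4}.$$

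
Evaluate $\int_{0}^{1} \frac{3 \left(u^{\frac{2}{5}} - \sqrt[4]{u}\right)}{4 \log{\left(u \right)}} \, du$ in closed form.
$\frac{3 \log{\left(\frac{28}{25} \right)}}{4}$

Replace the exponent $\frac{2}{5}$ by a parameter $a$: let $I(a) = \int_{0}^{1} \frac{3 \left(- \sqrt[4]{u} + u^{a}\right)}{4 \log{\left(u \right)}} \, du$.

Since $\dfrac{\partial}{\partial a}\,u^{a} = u^{a} \ln u$, the $\ln u$ in the denominator cancels and
$$\frac{dI}{da} = \int_{0}^{1} \frac{3}{4} u^{a} \, du = \frac{3}{4} \left[\frac{u^{a+1}}{a+1}\right]_0^1 = \frac{3}{4 \left(a + 1\right)}.$$

Integrating with respect to $a$ gives $I(a) = \frac{3 \log{\left(\frac{4 a}{5} + \frac{4}{5} \right)}}{4} + C$.

At $a = \frac{1}{4}$ the integrand is identically $0$, so $I(\frac{1}{4}) = 0$. The closed form gives $0$, hence $C = 0$.

Setting $a = \frac{2}{5}$:
$$I = \frac{3 \log{\left(\frac{28}{25} \right)}}{4}.$$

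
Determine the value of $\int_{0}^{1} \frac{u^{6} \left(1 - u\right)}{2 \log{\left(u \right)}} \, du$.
$\log{\left(\frac{\sqrt{14}}{4} \right)}$

Introduce a parameter $a$ in the exponent: let $I(a) = \int_{0}^{1} \frac{- u^{7} + u^{a}}{2 \log{\left(u \right)}} \, du$.

Since $\dfrac{\partial}{\partial a}\,u^{a} = u^{a} \ln u$, the $\ln u$ in the denominator cancels and
$$\frac{dI}{da} = \int_{0}^{1} \frac{1}{2} u^{a} \, du = \frac{1}{2} \left[\frac{u^{a+1}}{a+1}\right]_0^1 = \frac{1}{2 \left(a + 1\right)}.$$

Integrating with respect to $a$ gives $I(a) = \frac{\log{\left(a + 1 \right)}}{2} - \frac{3 \log{\left(2 \right)}}{2} + C$.

At $a = 7$ the integrand is identically $0$, so $I(7) = 0$. The closed form gives $0$, hence $C = 0$.

Setting $a = 6$:
$$I = \log{\left(\frac{\sqrt{14}}{4} \right)}.$$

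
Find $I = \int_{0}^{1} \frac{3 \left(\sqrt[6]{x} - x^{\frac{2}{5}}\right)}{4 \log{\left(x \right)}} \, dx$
$- \frac{3 \log{\left(6 \right)}}{4} + \frac{3 \log{\left(5 \right)}}{4}$

Consider the one-parameter family: let $I(a) = \int_{0}^{1} \frac{3 \left(\sqrt[6]{x} - x^{a}\right)}{4 \log{\left(x \right)}} \, dx$.

Since $\dfrac{\partial}{\partial a}\,x^{a} = x^{a} \ln x$, the $\ln x$ in the denominator cancels and
$$\frac{dI}{da} = \int_{0}^{1} - \frac{3}{4} x^{a} \, dx = - \frac{3}{4} \left[\frac{x^{a+1}}{a+1}\right]_0^1 = - \frac{3}{4 a + 4}.$$

Integrating with respect to $a$ gives $I(a) = - \frac{3 \log{\left(a + 1 \right)}}{4} - \frac{3 \log{\left(6 \right)}}{4} + \frac{3 \log{\left(7 \right)}}{4} + C$.

At $a = \frac{1}{6}$ the integrand is identically $0$, so $I(\frac{1}{6}) = 0$. The closed form gives $0$, hence $C = 0$.

Setting $a = \frac{2}{5}$:
$$I = - \frac{3 \log{\left(6 \right)}}{4} + \frac{3 \log{\left(5 \right)}}{4}.$$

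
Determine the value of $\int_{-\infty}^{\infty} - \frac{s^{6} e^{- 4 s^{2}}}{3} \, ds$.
$- \frac{5 \sqrt{\pi}}{1024}$

Begin with the known integral
$$J(a) = \int_{-\infty}^{\infty} - \frac{e^{- a s^{2}}}{3} \, ds = - \frac{\sqrt{\pi}}{3 \sqrt{a}}.$$

Differentiating under the integral sign brings down a factor of $(-s^2)$:
$$\frac{dJ}{da} = \int_{-\infty}^{\infty} \frac{s^{2} e^{- a s^{2}}}{3} \, ds = \frac{\sqrt{\pi}}{6 a^{\frac{3}{2}}}.$$

Repeating $3$ times in total — each differentiation brings down another $(-s^2)$ — gives
$$\frac{d^{3}J}{da^{3}} = \int_{-\infty}^{\infty} \frac{s^{6} e^{- a s^{2}}}{3} \, ds = \frac{5 \sqrt{\pi}}{8 a^{\frac{7}{2}}},$$
and the integrand here is $(-1)^{3}$ times the target integrand, so $I = (-1)^{3}\,\frac{d^{3}J}{da^{3}} = - \frac{5 \sqrt{\pi}}{8 a^{\frac{7}{2}}}$.

Setting $a = 4$:
$$I = - \frac{5 \sqrt{\pi}}{1024}.$$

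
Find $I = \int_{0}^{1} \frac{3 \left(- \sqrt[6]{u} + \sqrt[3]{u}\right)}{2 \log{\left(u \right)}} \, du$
$- \log{\left(\frac{7 \sqrt{14}}{32} \right)}$

Replace the exponent $\frac{1}{6}$ by a parameter $a$: let $I(a) = \int_{0}^{1} \frac{3 \left(\sqrt[3]{u} - u^{a}\right)}{2 \log{\left(u \right)}} \, du$.

Since $\dfrac{\partial}{\partial a}\,u^{a} = u^{a} \ln u$, the $\ln u$ in the denominator cancels and
$$\frac{dI}{da} = \int_{0}^{1} - \frac{3}{2} u^{a} \, du = - \frac{3}{2} \left[\frac{u^{a+1}}{a+1}\right]_0^1 = - \frac{3}{2 a + 2}.$$

Integrating with respect to $a$ gives $I(a) = - \log{\left(\frac{3 \sqrt{3} \left(a + 1\right)^{\frac{3}{2}}}{8} \right)} + C$.

At $a = \frac{1}{3}$ the integrand is identically $0$, so $I(\frac{1}{3}) = 0$. The closed form gives $0$, hence $C = 0$.

Setting $a = \frac{1}{6}$:
$$I = - \log{\left(\frac{7 \sqrt{14}}{32} \right)}.$$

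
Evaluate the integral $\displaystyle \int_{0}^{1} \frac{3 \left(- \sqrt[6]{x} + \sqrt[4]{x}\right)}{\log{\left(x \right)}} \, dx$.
$- \log{\left(\frac{2744}{3375} \right)}$

Replace the exponent $\frac{1}{6}$ by a parameter $a$: let $I(a) = \int_{0}^{1} \frac{3 \left(\sqrt[4]{x} - x^{a}\right)}{\log{\left(x \right)}} \, dx$.

Since $\dfrac{\partial}{\partial a}\,x^{a} = x^{a} \ln x$, the $\ln x$ in the denominator cancels and
$$\frac{dI}{da} = \int_{0}^{1} -3 x^{a} \, dx = -3 \left[\frac{x^{a+1}}{a+1}\right]_0^1 = - \frac{3}{a + 1}.$$

Integrating with respect to $a$ gives $I(a) = - \log{\left(\frac{64 \left(a + 1\right)^{3}}{125} \right)} + C$.

At $a = \frac{1}{4}$ the integrand is identically $0$, so $I(\frac{1}{4}) = 0$. The closed form gives $0$, hence $C = 0$.

Setting $a = \frac{1}{6}$:
$$I = - \log{\left(\frac{2744}{3375} \right)}.$$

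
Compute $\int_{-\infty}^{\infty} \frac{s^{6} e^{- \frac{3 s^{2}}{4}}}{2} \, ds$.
$\frac{40 \sqrt{3} \sqrt{\pi}}{27}$

Consider the simpler parametrised integral
$$J(a) = \int_{-\infty}^{\infty} \frac{e^{- a s^{2}}}{2} \, ds = \frac{\sqrt{\pi}}{2 \sqrt{a}}.$$

Differentiating under the integral sign brings down a factor of $(-s^2)$:
$$\frac{dJ}{da} = \int_{-\infty}^{\infty} - \frac{s^{2} e^{- a s^{2}}}{2} \, ds = - \frac{\sqrt{\pi}}{4 a^{\frac{3}{2}}}.$$

Repeating $3$ times in total — each differentiation brings down another $(-s^2)$ — gives
$$\frac{d^{3}J}{da^{3}} = \int_{-\infty}^{\infty} - \frac{s^{6} e^{- a s^{2}}}{2} \, ds = - \frac{15 \sqrt{\pi}}{16 a^{\frac{7}{2}}},$$
and the integrand here is $(-1)^{3}$ times the target integrand, so $I = (-1)^{3}\,\frac{d^{3}J}{da^{3}} = \frac{15 \sqrt{\pi}}{16 a^{\frac{7}{2}}}$.

Setting $a = \frac{3}{4}$:
$$I = \frac{40 \sqrt{3} \sqrt{\pi}}{27}.$$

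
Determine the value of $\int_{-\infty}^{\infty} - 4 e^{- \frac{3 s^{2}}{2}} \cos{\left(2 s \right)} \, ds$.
$- \frac{4 \sqrt{6} \sqrt{\pi}}{3 e^{\frac{2}{3}}}$

Define $I(b) = \int_{-\infty}^{\infty} - 4 e^{- \frac{3 s^{2}}{2}} \cos{\left(b s \right)} \, ds$.

Differentiating under the integral sign,
$$I'(b) = \int_{-\infty}^{\infty} 4 s e^{- \frac{3 s^{2}}{2}} \sin{\left(b s \right)} \, ds.$$

Integrate $\int_{-\infty}^{\infty} s \sin(b s)\, e^{- \frac{3 s^{2}}{2}}\, ds$ by parts with $u = \sin(b s)$ and $dv = s\, e^{- \frac{3 s^{2}}{2}}\, ds$, giving $v = - \frac{e^{- \frac{3 s^{2}}{2}}}{3}$. The boundary term vanishes and
$$\int_{-\infty}^{\infty} s \sin(b s)\, e^{- \frac{3 s^{2}}{2}}\, ds = \frac{b}{3} \int_{-\infty}^{\infty} \cos(b s)\, e^{- \frac{3 s^{2}}{2}}\, ds,$$
so $I'(b) = - \frac{b}{3}\, I(b)$.

This is a separable first-order ODE; solving with the initial condition $I(0) = \int_{-\infty}^{\infty} - 4 e^{- \frac{3 s^{2}}{2}}\,ds = - \frac{4 \sqrt{6} \sqrt{\pi}}{3}$ gives
$$I(b) = - \frac{4 \sqrt{6} \sqrt{\pi} e^{- \frac{b^{2}}{6}}}{3}.$$

Setting $b = 2$:
$$I = - \frac{4 \sqrt{6} \sqrt{\pi}}{3 e^{\frac{2}{3}}}.$$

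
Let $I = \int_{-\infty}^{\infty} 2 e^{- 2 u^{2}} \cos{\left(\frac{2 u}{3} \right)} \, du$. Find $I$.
$\frac{\sqrt{2} \sqrt{\pi}}{e^{\frac{1}{18}}}$

Let $b$ denote the cosine frequency and define $I(b) = \int_{-\infty}^{\infty} 2 e^{- 2 u^{2}} \cos{\left(b u \right)} \, du$.

Differentiating under the integral sign,
$$I'(b) = \int_{-\infty}^{\infty} - 2 u e^{- 2 u^{2}} \sin{\left(b u \right)} \, du.$$

Integrate $\int_{-\infty}^{\infty} u \sin(b u)\, e^{- 2 u^{2}}\, du$ by parts with $w = \sin(b u)$ and $dv = u\, e^{- 2 u^{2}}\, du$, giving $v = - \frac{e^{- 2 u^{2}}}{4}$. The boundary term vanishes and
$$\int_{-\infty}^{\infty} u \sin(b u)\, e^{- 2 u^{2}}\, du = \frac{b}{4} \int_{-\infty}^{\infty} \cos(b u)\, e^{- 2 u^{2}}\, du,$$
so $I'(b) = - \frac{b}{4}\, I(b)$.

This is a separable first-order ODE; solving with the initial condition $I(0) = \int_{-\infty}^{\infty} 2 e^{- 2 u^{2}}\,du = \sqrt{2} \sqrt{\pi}$ gives
$$I(b) = \sqrt{2} \sqrt{\pi} e^{- \frac{b^{2}}{8}}.$$

Setting $b = \frac{2}{3}$:
$$I = \frac{\sqrt{2} \sqrt{\pi}}{e^{\frac{1}{18}}}.$$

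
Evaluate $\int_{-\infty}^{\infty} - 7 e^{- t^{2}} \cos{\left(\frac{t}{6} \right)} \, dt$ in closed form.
$- \frac{7 \sqrt{\pi}}{e^{\frac{1}{144}}}$

Let $b$ denote the cosine frequency and define $I(b) = \int_{-\infty}^{\infty} - 7 e^{- t^{2}} \cos{\left(b t \right)} \, dt$.

Differentiating under the integral sign,
$$I'(b) = \int_{-\infty}^{\infty} 7 t e^{- t^{2}} \sin{\left(b t \right)} \, dt.$$

Integrate $\int_{-\infty}^{\infty} t \sin(b t)\, e^{- t^{2}}\, dt$ by parts with $u = \sin(b t)$ and $dv = t\, e^{- t^{2}}\, dt$, giving $v = - \frac{e^{- t^{2}}}{2}$. The boundary term vanishes and
$$\int_{-\infty}^{\infty} t \sin(b t)\, e^{- t^{2}}\, dt = \frac{b}{2} \int_{-\infty}^{\infty} \cos(b t)\, e^{- t^{2}}\, dt,$$
so $I'(b) = - \frac{b}{2}\, I(b)$.

This is a separable first-order ODE; solving with the initial condition $I(0) = \int_{-\infty}^{\infty} - 7 e^{- t^{2}}\,dt = - 7 \sqrt{\pi}$ gives
$$I(b) = - 7 \sqrt{\pi} e^{- \frac{b^{2}}{4}}.$$

Setting $b = \frac{1}{6}$:
$$I = - \frac{7 \sqrt{\pi}}{e^{\frac{1}{144}}}.$$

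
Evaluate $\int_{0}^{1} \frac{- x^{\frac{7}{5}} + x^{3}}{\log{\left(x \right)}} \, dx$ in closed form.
$\log{\left(\frac{5}{3} \right)}$

Introduce a parameter $a$ in the exponent: let $I(a) = \int_{0}^{1} \frac{- x^{\frac{7}{5}} + x^{a}}{\log{\left(x \right)}} \, dx$.

Since $\dfrac{\partial}{\partial a}\,x^{a} = x^{a} \ln x$, the $\ln x$ in the denominator cancels and
$$\frac{dI}{da} = \int_{0}^{1} x^{a} \, dx = \left[\frac{x^{a+1}}{a+1}\right]_0^1 = \frac{1}{a + 1}.$$

Integrating with respect to $a$ gives $I(a) = \log{\left(\frac{5 a}{12} + \frac{5}{12} \right)} + C$.

At $a = \frac{7}{5}$ the integrand is identically $0$, so $I(\frac{7}{5}) = 0$. The closed form gives $0$, hence $C = 0$.

Setting $a = 3$:
$$I = \log{\left(\frac{5}{3} \right)}.$$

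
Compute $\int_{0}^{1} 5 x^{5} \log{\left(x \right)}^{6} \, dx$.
$\frac{25}{1944}$

Begin with the known integral
$$J(a) = \int_{0}^{1} 5 x^{a} \, dx = \frac{5}{a + 1}.$$

Differentiating under the integral sign brings down a factor of $\ln x$:
$$\frac{dJ}{da} = \int_{0}^{1} 5 x^{a} \log{\left(x \right)} \, dx = - \frac{5}{\left(a + 1\right)^{2}}.$$

Repeating $6$ times in total — each differentiation brings down another $\ln x$ — gives
$$\frac{d^{6}J}{da^{6}} = \int_{0}^{1} 5 x^{a} \log{\left(x \right)}^{6} \, dx = \frac{3600}{\left(a + 1\right)^{7}},$$
and the integrand here is exactly the target integrand, so $I = \frac{3600}{\left(a + 1\right)^{7}}$.

Setting $a = 5$:
$$I = \frac{25}{1944}.$$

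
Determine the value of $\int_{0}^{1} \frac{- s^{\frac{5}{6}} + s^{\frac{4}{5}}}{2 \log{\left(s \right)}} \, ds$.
$\log{\left(\frac{3 \sqrt{330}}{55} \right)}$

Replace the exponent $\frac{4}{5}$ by a parameter $a$: let $I(a) = \int_{0}^{1} \frac{- s^{\frac{5}{6}} + s^{a}}{2 \log{\left(s \right)}} \, ds$.

Since $\dfrac{\partial}{\partial a}\,s^{a} = s^{a} \ln s$, the $\ln s$ in the denominator cancels and
$$\frac{dI}{da} = \int_{0}^{1} \frac{1}{2} s^{a} \, ds = \frac{1}{2} \left[\frac{s^{a+1}}{a+1}\right]_0^1 = \frac{1}{2 \left(a + 1\right)}.$$

Integrating with respect to $a$ gives $I(a) = \log{\left(\frac{\sqrt{66} \sqrt{a + 1}}{11} \right)} + C$.

At $a = \frac{5}{6}$ the integrand is identically $0$, so $I(\frac{5}{6}) = 0$. The closed form gives $0$, hence $C = 0$.

Setting $a = \frac{4}{5}$:
$$I = \log{\left(\frac{3 \sqrt{330}}{55} \right)}.$$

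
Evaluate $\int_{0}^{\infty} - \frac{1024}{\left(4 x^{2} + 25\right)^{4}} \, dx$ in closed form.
$- \frac{16 \pi}{15625}$

Begin with the known result
$$J(a) = \int_{0}^{\infty} - \frac{4}{a^{2} + x^{2}} \, dx = - \frac{2 \pi}{a}.$$

Differentiating under the integral sign with respect to $a$,
$$\frac{dJ}{da} = \int_{0}^{\infty} \frac{8 a}{\left(a^{2} + x^{2}\right)^{2}} \, dx = \frac{2 \pi}{a^{2}},$$
so $\int_{0}^{\infty} - \frac{4}{\left(a^{2} + x^{2}\right)^{2}} \, dx = - \frac{\pi}{a^{3}}$.

Repeating — each differentiation of $1/(x^2+a^2)^j$ produces $-2ja/(x^2+a^2)^{j+1}$ — and dividing through by $-2ja$ at each step yields, after $3$ differentiations in total,
$$\int_{0}^{\infty} - \frac{4}{\left(a^{2} + x^{2}\right)^{4}} \, dx = - \frac{5 \pi}{8 a^{7}}.$$

Setting $a = \frac{5}{2}$:
$$I = - \frac{16 \pi}{15625}.$$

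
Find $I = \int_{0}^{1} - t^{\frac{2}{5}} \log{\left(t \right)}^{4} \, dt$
$- \frac{75000}{16807}$

Consider the simpler parametrised integral
$$J(a) = \int_{0}^{1} - t^{a} \, dt = - \frac{1}{a + 1}.$$

Differentiating under the integral sign brings down a factor of $\ln t$:
$$\frac{dJ}{da} = \int_{0}^{1} - t^{a} \log{\left(t \right)} \, dt = \frac{1}{\left(a + 1\right)^{2}}.$$

Repeating $4$ times in total — each differentiation brings down another $\ln t$ — gives
$$\frac{d^{4}J}{da^{4}} = \int_{0}^{1} - t^{a} \log{\left(t \right)}^{4} \, dt = - \frac{24}{\left(a + 1\right)^{5}},$$
and the integrand here is exactly the target integrand, so $I = - \frac{24}{\left(a + 1\right)^{5}}$.

Setting $a = \frac{2}{5}$:
$$I = - \frac{75000}{16807}.$$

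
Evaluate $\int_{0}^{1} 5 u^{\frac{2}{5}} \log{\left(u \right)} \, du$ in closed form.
$- \frac{125}{49}$

Start from the elementary integral
$$J(a) = \int_{0}^{1} 5 u^{a} \, du = \frac{5}{a + 1}.$$

Differentiating under the integral sign brings down a factor of $\ln u$:
$$\frac{dJ}{da} = \int_{0}^{1} 5 u^{a} \log{\left(u \right)} \, du = - \frac{5}{\left(a + 1\right)^{2}}.$$

The integral on the left is $I$, so $I = - \frac{5}{\left(a + 1\right)^{2}}$.

Setting $a = \frac{2}{5}$:
$$I = - \frac{125}{49}.$$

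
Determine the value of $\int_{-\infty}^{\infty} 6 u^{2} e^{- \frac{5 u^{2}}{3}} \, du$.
$\frac{9 \sqrt{15} \sqrt{\pi}}{25}$

Begin with the known integral
$$J(a) = \int_{-\infty}^{\infty} 6 e^{- a u^{2}} \, du = \frac{6 \sqrt{\pi}}{\sqrt{a}}.$$

Differentiating under the integral sign brings down a factor of $(-u^2)$:
$$\frac{dJ}{da} = \int_{-\infty}^{\infty} - 6 u^{2} e^{- a u^{2}} \, du = - \frac{3 \sqrt{\pi}}{a^{\frac{3}{2}}}.$$

The integral on the left is $-I$, so $I = \frac{3 \sqrt{\pi}}{a^{\frac{3}{2}}}$.

Setting $a = \frac{5}{3}$:
$$I = \frac{9 \sqrt{15} \sqrt{\pi}}{25}.$$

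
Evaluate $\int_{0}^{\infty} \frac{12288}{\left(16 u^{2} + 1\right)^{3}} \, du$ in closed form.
$576 \pi$

Start from the standard arctangent integral
$$J(a) = \int_{0}^{\infty} \frac{3}{a^{2} + u^{2}} \, du = \frac{3 \pi}{2 a}.$$

Differentiating under the integral sign with respect to $a$,
$$\frac{dJ}{da} = \int_{0}^{\infty} - \frac{6 a}{\left(a^{2} + u^{2}\right)^{2}} \, du = - \frac{3 \pi}{2 a^{2}},$$
so $\int_{0}^{\infty} \frac{3}{\left(a^{2} + u^{2}\right)^{2}} \, du = \frac{3 \pi}{4 a^{3}}$.

Repeating — each differentiation of $1/(u^2+a^2)^j$ produces $-2ja/(u^2+a^2)^{j+1}$ — and dividing through by $-2ja$ at each step yields, after $2$ differentiations in total,
$$\int_{0}^{\infty} \frac{3}{\left(a^{2} + u^{2}\right)^{3}} \, du = \frac{9 \pi}{16 a^{5}}.$$

Setting $a = \frac{1}{4}$:
$$I = 576 \pi.$$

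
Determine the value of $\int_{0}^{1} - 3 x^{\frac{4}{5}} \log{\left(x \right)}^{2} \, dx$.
$- \frac{250}{243}$

Begin with the known integral
$$J(a) = \int_{0}^{1} - 3 x^{a} \, dx = - \frac{3}{a + 1}.$$

Differentiating under the integral sign brings down a factor of $\ln x$:
$$\frac{dJ}{da} = \int_{0}^{1} - 3 x^{a} \log{\left(x \right)} \, dx = \frac{3}{\left(a + 1\right)^{2}}.$$

Repeating twice in total — each differentiation brings down another $\ln x$ — gives
$$\frac{d^{2}J}{da^{2}} = \int_{0}^{1} - 3 x^{a} \log{\left(x \right)}^{2} \, dx = - \frac{6}{\left(a + 1\right)^{3}},$$
and the integrand here is exactly the target integrand, so $I = - \frac{6}{\left(a + 1\right)^{3}}$.

Setting $a = \frac{4}{5}$:
$$I = - \frac{250}{243}.$$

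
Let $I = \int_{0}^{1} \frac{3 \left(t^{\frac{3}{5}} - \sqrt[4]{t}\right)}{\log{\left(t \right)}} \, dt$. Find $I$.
$\log{\left(\frac{32768}{15625} \right)}$

Introduce a parameter $a$ in the exponent: let $I(a) = \int_{0}^{1} \frac{3 \left(- \sqrt[4]{t} + t^{a}\right)}{\log{\left(t \right)}} \, dt$.

Since $\dfrac{\partial}{\partial a}\,t^{a} = t^{a} \ln t$, the $\ln t$ in the denominator cancels and
$$\frac{dI}{da} = \int_{0}^{1} 3 t^{a} \, dt = 3 \left[\frac{t^{a+1}}{a+1}\right]_0^1 = \frac{3}{a + 1}.$$

Integrating with respect to $a$ gives $I(a) = \log{\left(\frac{64 \left(a + 1\right)^{3}}{125} \right)} + C$.

At $a = \frac{1}{4}$ the integrand is identically $0$, so $I(\frac{1}{4}) = 0$. The closed form gives $0$, hence $C = 0$.

Setting $a = \frac{3}{5}$:
$$I = \log{\left(\frac{32768}{15625} \right)}.$$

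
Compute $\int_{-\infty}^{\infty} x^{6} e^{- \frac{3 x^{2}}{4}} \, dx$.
$\frac{80 \sqrt{3} \sqrt{\pi}}{27}$

Begin with the known integral
$$J(a) = \int_{-\infty}^{\infty} e^{- a x^{2}} \, dx = \frac{\sqrt{\pi}}{\sqrt{a}}.$$

Differentiating under the integral sign brings down a factor of $(-x^2)$:
$$\frac{dJ}{da} = \int_{-\infty}^{\infty} - x^{2} e^{- a x^{2}} \, dx = - \frac{\sqrt{\pi}}{2 a^{\frac{3}{2}}}.$$

Repeating $3$ times in total — each differentiation brings down another $(-x^2)$ — gives
$$\frac{d^{3}J}{da^{3}} = \int_{-\infty}^{\infty} - x^{6} e^{- a x^{2}} \, dx = - \frac{15 \sqrt{\pi}}{8 a^{\frac{7}{2}}},$$
and the integrand here is $(-1)^{3}$ times the target integrand, so $I = (-1)^{3}\,\frac{d^{3}J}{da^{3}} = \frac{15 \sqrt{\pi}}{8 a^{\frac{7}{2}}}$.

Setting $a = \frac{3}{4}$:
$$I = \frac{80 \sqrt{3} \sqrt{\pi}}{27}.$$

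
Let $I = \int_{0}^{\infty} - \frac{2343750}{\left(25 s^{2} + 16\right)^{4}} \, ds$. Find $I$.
$- \frac{1171875 \pi}{262144}$

Begin with the known result
$$J(a) = \int_{0}^{\infty} - \frac{6}{a^{2} + s^{2}} \, ds = - \frac{3 \pi}{a}.$$

Differentiating under the integral sign with respect to $a$,
$$\frac{dJ}{da} = \int_{0}^{\infty} \frac{12 a}{\left(a^{2} + s^{2}\right)^{2}} \, ds = \frac{3 \pi}{a^{2}},$$
so $\int_{0}^{\infty} - \frac{6}{\left(a^{2} + s^{2}\right)^{2}} \, ds = - \frac{3 \pi}{2 a^{3}}$.

Repeating — each differentiation of $1/(s^2+a^2)^j$ produces $-2ja/(s^2+a^2)^{j+1}$ — and dividing through by $-2ja$ at each step yields, after $3$ differentiations in total,
$$\int_{0}^{\infty} - \frac{6}{\left(a^{2} + s^{2}\right)^{4}} \, ds = - \frac{15 \pi}{16 a^{7}}.$$

Setting $a = \frac{4}{5}$:
$$I = - \frac{1171875 \pi}{262144}.$$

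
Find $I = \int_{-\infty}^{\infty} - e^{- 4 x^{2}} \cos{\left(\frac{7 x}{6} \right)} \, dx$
$- \frac{\sqrt{\pi}}{2 e^{\frac{49}{576}}}$

Treat the cosine frequency as a parameter and define $I(b) = \int_{-\infty}^{\infty} - e^{- 4 x^{2}} \cos{\left(b x \right)} \, dx$.

Differentiating under the integral sign,
$$I'(b) = \int_{-\infty}^{\infty} x e^{- 4 x^{2}} \sin{\left(b x \right)} \, dx.$$

Integrate $\int_{-\infty}^{\infty} x \sin(b x)\, e^{- 4 x^{2}}\, dx$ by parts with $u = \sin(b x)$ and $dv = x\, e^{- 4 x^{2}}\, dx$, giving $v = - \frac{e^{- 4 x^{2}}}{8}$. The boundary term vanishes and
$$\int_{-\infty}^{\infty} x \sin(b x)\, e^{- 4 x^{2}}\, dx = \frac{b}{8} \int_{-\infty}^{\infty} \cos(b x)\, e^{- 4 x^{2}}\, dx,$$
so $I'(b) = - \frac{b}{8}\, I(b)$.

This is a separable first-order ODE; solving with the initial condition $I(0) = \int_{-\infty}^{\infty} - e^{- 4 x^{2}}\,dx = - \frac{\sqrt{\pi}}{2}$ gives
$$I(b) = - \frac{\sqrt{\pi} e^{- \frac{b^{2}}{16}}}{2}.$$

Setting $b = \frac{7}{6}$:
$$I = - \frac{\sqrt{\pi}}{2 e^{\frac{49}{576}}}.$$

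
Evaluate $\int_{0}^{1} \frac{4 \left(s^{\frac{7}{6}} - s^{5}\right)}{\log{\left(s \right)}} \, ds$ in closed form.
$- \log{\left(\frac{1679616}{28561} \right)}$

Consider the one-parameter family: let $I(a) = \int_{0}^{1} \frac{4 \left(s^{\frac{7}{6}} - s^{a}\right)}{\log{\left(s \right)}} \, ds$.

Since $\dfrac{\partial}{\partial a}\,s^{a} = s^{a} \ln s$, the $\ln s$ in the denominator cancels and
$$\frac{dI}{da} = \int_{0}^{1} -4 s^{a} \, ds = -4 \left[\frac{s^{a+1}}{a+1}\right]_0^1 = - \frac{4}{a + 1}.$$

Integrating with respect to $a$ gives $I(a) = - \log{\left(\frac{1296 \left(a + 1\right)^{4}}{28561} \right)} + C$.

At $a = \frac{7}{6}$ the integrand is identically $0$, so $I(\frac{7}{6}) = 0$. The closed form gives $0$, hence $C = 0$.

Setting $a = 5$:
$$I = - \log{\left(\frac{1679616}{28561} \right)}.$$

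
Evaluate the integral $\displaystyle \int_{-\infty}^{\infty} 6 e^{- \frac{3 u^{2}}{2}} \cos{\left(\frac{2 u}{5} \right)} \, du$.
$\frac{2 \sqrt{6} \sqrt{\pi}}{e^{\frac{2}{75}}}$

Define $I(b) = \int_{-\infty}^{\infty} 6 e^{- \frac{3 u^{2}}{2}} \cos{\left(b u \right)} \, du$.

Differentiating under the integral sign,
$$I'(b) = \int_{-\infty}^{\infty} - 6 u e^{- \frac{3 u^{2}}{2}} \sin{\left(b u \right)} \, du.$$

Integrate $\int_{-\infty}^{\infty} u \sin(b u)\, e^{- \frac{3 u^{2}}{2}}\, du$ by parts with $w = \sin(b u)$ and $dv = u\, e^{- \frac{3 u^{2}}{2}}\, du$, giving $v = - \frac{e^{- \frac{3 u^{2}}{2}}}{3}$. The boundary term vanishes and
$$\int_{-\infty}^{\infty} u \sin(b u)\, e^{- \frac{3 u^{2}}{2}}\, du = \frac{b}{3} \int_{-\infty}^{\infty} \cos(b u)\, e^{- \frac{3 u^{2}}{2}}\, du,$$
so $I'(b) = - \frac{b}{3}\, I(b)$.

This is a separable first-order ODE; solving with the initial condition $I(0) = \int_{-\infty}^{\infty} 6 e^{- \frac{3 u^{2}}{2}}\,du = 2 \sqrt{6} \sqrt{\pi}$ gives
$$I(b) = 2 \sqrt{6} \sqrt{\pi} e^{- \frac{b^{2}}{6}}.$$

Setting $b = \frac{2}{5}$:
$$I = \frac{2 \sqrt{6} \sqrt{\pi}}{e^{\frac{2}{75}}}.$$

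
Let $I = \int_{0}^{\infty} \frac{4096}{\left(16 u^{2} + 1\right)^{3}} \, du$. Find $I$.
$192 \pi$

Recall the elementary integral
$$J(a) = \int_{0}^{\infty} \frac{1}{a^{2} + u^{2}} \, du = \frac{\pi}{2 a}.$$

Differentiating under the integral sign with respect to $a$,
$$\frac{dJ}{da} = \int_{0}^{\infty} - \frac{2 a}{\left(a^{2} + u^{2}\right)^{2}} \, du = - \frac{\pi}{2 a^{2}},$$
so $\int_{0}^{\infty} \frac{1}{\left(a^{2} + u^{2}\right)^{2}} \, du = \frac{\pi}{4 a^{3}}$.

Repeating — each differentiation of $1/(u^2+a^2)^j$ produces $-2ja/(u^2+a^2)^{j+1}$ — and dividing through by $-2ja$ at each step yields, after $2$ differentiations in total,
$$\int_{0}^{\infty} \frac{1}{\left(a^{2} + u^{2}\right)^{3}} \, du = \frac{3 \pi}{16 a^{5}}.$$

Setting $a = \frac{1}{4}$:
$$I = 192 \pi.$$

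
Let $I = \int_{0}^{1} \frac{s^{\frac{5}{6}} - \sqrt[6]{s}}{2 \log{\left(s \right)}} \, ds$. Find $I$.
$- \log{\left(7 \right)} + \frac{\log{\left(77 \right)}}{2}$

Consider the one-parameter family: let $I(a) = \int_{0}^{1} \frac{- \sqrt[6]{s} + s^{a}}{2 \log{\left(s \right)}} \, ds$.

Since $\dfrac{\partial}{\partial a}\,s^{a} = s^{a} \ln s$, the $\ln s$ in the denominator cancels and
$$\frac{dI}{da} = \int_{0}^{1} \frac{1}{2} s^{a} \, ds = \frac{1}{2} \left[\frac{s^{a+1}}{a+1}\right]_0^1 = \frac{1}{2 \left(a + 1\right)}.$$

Integrating with respect to $a$ gives $I(a) = \log{\left(\frac{\sqrt{42} \sqrt{a + 1}}{7} \right)} + C$.

At $a = \frac{1}{6}$ the integrand is identically $0$, so $I(\frac{1}{6}) = 0$. The closed form gives $0$, hence $C = 0$.

Setting $a = \frac{5}{6}$:
$$I = - \log{\left(7 \right)} + \frac{\log{\left(77 \right)}}{2}.$$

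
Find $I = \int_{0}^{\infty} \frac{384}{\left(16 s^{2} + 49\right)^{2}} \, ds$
$\frac{24 \pi}{343}$

Begin with the known result
$$J(a) = \int_{0}^{\infty} \frac{3}{2 \left(a^{2} + s^{2}\right)} \, ds = \frac{3 \pi}{4 a}.$$

Differentiating under the integral sign with respect to $a$,
$$\frac{dJ}{da} = \int_{0}^{\infty} - \frac{3 a}{\left(a^{2} + s^{2}\right)^{2}} \, ds = - \frac{3 \pi}{4 a^{2}},$$
so $\int_{0}^{\infty} \frac{3}{2 \left(a^{2} + s^{2}\right)^{2}} \, ds = \frac{3 \pi}{8 a^{3}}$.

Setting $a = \frac{7}{4}$:
$$I = \frac{24 \pi}{343}.$$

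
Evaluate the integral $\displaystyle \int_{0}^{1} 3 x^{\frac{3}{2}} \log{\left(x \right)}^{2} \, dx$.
$\frac{48}{125}$

Start from the elementary integral
$$J(a) = \int_{0}^{1} 3 x^{a} \, dx = \frac{3}{a + 1}.$$

Differentiating under the integral sign brings down a factor of $\ln x$:
$$\frac{dJ}{da} = \int_{0}^{1} 3 x^{a} \log{\left(x \right)} \, dx = - \frac{3}{\left(a + 1\right)^{2}}.$$

Repeating twice in total — each differentiation brings down another $\ln x$ — gives
$$\frac{d^{2}J}{da^{2}} = \int_{0}^{1} 3 x^{a} \log{\left(x \right)}^{2} \, dx = \frac{6}{\left(a + 1\right)^{3}},$$
and the integrand here is exactly the target integrand, so $I = \frac{6}{\left(a + 1\right)^{3}}$.

Setting $a = \frac{3}{2}$:
$$I = \frac{48}{125}.$$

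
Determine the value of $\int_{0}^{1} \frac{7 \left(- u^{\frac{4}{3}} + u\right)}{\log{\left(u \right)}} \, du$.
$\log{\left(\frac{279936}{823543} \right)}$

Introduce a parameter $a$ in the exponent: let $I(a) = \int_{0}^{1} \frac{7 \left(u - u^{a}\right)}{\log{\left(u \right)}} \, du$.

Since $\dfrac{\partial}{\partial a}\,u^{a} = u^{a} \ln u$, the $\ln u$ in the denominator cancels and
$$\frac{dI}{da} = \int_{0}^{1} -7 u^{a} \, du = -7 \left[\frac{u^{a+1}}{a+1}\right]_0^1 = - \frac{7}{a + 1}.$$

Integrating with respect to $a$ gives $I(a) = \log{\left(\frac{128}{\left(a + 1\right)^{7}} \right)} + C$.

At $a = 1$ the integrand is identically $0$, so $I(1) = 0$. The closed form gives $0$, hence $C = 0$.

Setting $a = \frac{4}{3}$:
$$I = \log{\left(\frac{279936}{823543} \right)}.$$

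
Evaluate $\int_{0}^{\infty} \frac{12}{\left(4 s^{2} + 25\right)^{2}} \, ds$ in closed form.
$\frac{3 \pi}{250}$

Start from the standard arctangent integral
$$J(a) = \int_{0}^{\infty} \frac{3}{4 \left(a^{2} + s^{2}\right)} \, ds = \frac{3 \pi}{8 a}.$$

Differentiating under the integral sign with respect to $a$,
$$\frac{dJ}{da} = \int_{0}^{\infty} - \frac{3 a}{2 \left(a^{2} + s^{2}\right)^{2}} \, ds = - \frac{3 \pi}{8 a^{2}},$$
so $\int_{0}^{\infty} \frac{3}{4 \left(a^{2} + s^{2}\right)^{2}} \, ds = \frac{3 \pi}{16 a^{3}}$.

Setting $a = \frac{5}{2}$:
$$I = \frac{3 \pi}{250}.$$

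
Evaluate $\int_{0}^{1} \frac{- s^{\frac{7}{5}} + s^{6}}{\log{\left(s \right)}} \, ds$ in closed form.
$\log{\left(\frac{35}{12} \right)}$

Replace the exponent $6$ by a parameter $a$: let $I(a) = \int_{0}^{1} \frac{- s^{\frac{7}{5}} + s^{a}}{\log{\left(s \right)}} \, ds$.

Since $\dfrac{\partial}{\partial a}\,s^{a} = s^{a} \ln s$, the $\ln s$ in the denominator cancels and
$$\frac{dI}{da} = \int_{0}^{1} s^{a} \, ds = \left[\frac{s^{a+1}}{a+1}\right]_0^1 = \frac{1}{a + 1}.$$

Integrating with respect to $a$ gives $I(a) = \log{\left(\frac{5 a}{12} + \frac{5}{12} \right)} + C$.

At $a = \frac{7}{5}$ the integrand is identically $0$, so $I(\frac{7}{5}) = 0$. The closed form gives $0$, hence $C = 0$.

Setting $a = 6$:
$$I = \log{\left(\frac{35}{12} \right)}.$$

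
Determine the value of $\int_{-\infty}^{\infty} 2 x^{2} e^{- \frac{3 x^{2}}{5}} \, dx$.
$\frac{5 \sqrt{15} \sqrt{\pi}}{9}$

Begin with the known integral
$$J(a) = \int_{-\infty}^{\infty} 2 e^{- a x^{2}} \, dx = \frac{2 \sqrt{\pi}}{\sqrt{a}}.$$

Differentiating under the integral sign brings down a factor of $(-x^2)$:
$$\frac{dJ}{da} = \int_{-\infty}^{\infty} - 2 x^{2} e^{- a x^{2}} \, dx = - \frac{\sqrt{\pi}}{a^{\frac{3}{2}}}.$$

The integral on the left is $-I$, so $I = \frac{\sqrt{\pi}}{a^{\frac{3}{2}}}$.

Setting $a = \frac{3}{5}$:
$$I = \frac{5 \sqrt{15} \sqrt{\pi}}{9}.$$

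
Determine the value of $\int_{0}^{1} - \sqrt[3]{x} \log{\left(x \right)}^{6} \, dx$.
$- \frac{98415}{1024}$

Start from the elementary integral
$$J(a) = \int_{0}^{1} - x^{a} \, dx = - \frac{1}{a + 1}.$$

Differentiating under the integral sign brings down a factor of $\ln x$:
$$\frac{dJ}{da} = \int_{0}^{1} - x^{a} \log{\left(x \right)} \, dx = \frac{1}{\left(a + 1\right)^{2}}.$$

Repeating $6$ times in total — each differentiation brings down another $\ln x$ — gives
$$\frac{d^{6}J}{da^{6}} = \int_{0}^{1} - x^{a} \log{\left(x \right)}^{6} \, dx = - \frac{720}{\left(a + 1\right)^{7}},$$
and the integrand here is exactly the target integrand, so $I = - \frac{720}{\left(a + 1\right)^{7}}$.

Setting $a = \frac{1}{3}$:
$$I = - \frac{98415}{1024}.$$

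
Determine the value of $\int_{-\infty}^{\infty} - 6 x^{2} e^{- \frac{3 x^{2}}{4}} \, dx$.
$- \frac{8 \sqrt{3} \sqrt{\pi}}{3}$

Start from the elementary integral
$$J(a) = \int_{-\infty}^{\infty} - 6 e^{- a x^{2}} \, dx = - \frac{6 \sqrt{\pi}}{\sqrt{a}}.$$

Differentiating under the integral sign brings down a factor of $(-x^2)$:
$$\frac{dJ}{da} = \int_{-\infty}^{\infty} 6 x^{2} e^{- a x^{2}} \, dx = \frac{3 \sqrt{\pi}}{a^{\frac{3}{2}}}.$$

The integral on the left is $-I$, so $I = - \frac{3 \sqrt{\pi}}{a^{\frac{3}{2}}}$.

Setting $a = \frac{3}{4}$:
$$I = - \frac{8 \sqrt{3} \sqrt{\pi}}{3}.$$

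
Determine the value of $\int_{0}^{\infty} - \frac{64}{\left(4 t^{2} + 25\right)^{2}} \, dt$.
$- \frac{8 \pi}{125}$

Recall the elementary integral
$$J(a) = \int_{0}^{\infty} - \frac{4}{a^{2} + t^{2}} \, dt = - \frac{2 \pi}{a}.$$

Differentiating under the integral sign with respect to $a$,
$$\frac{dJ}{da} = \int_{0}^{\infty} \frac{8 a}{\left(a^{2} + t^{2}\right)^{2}} \, dt = \frac{2 \pi}{a^{2}},$$
so $\int_{0}^{\infty} - \frac{4}{\left(a^{2} + t^{2}\right)^{2}} \, dt = - \frac{\pi}{a^{3}}$.

Setting $a = \frac{5}{2}$:
$$I = - \frac{8 \pi}{125}.$$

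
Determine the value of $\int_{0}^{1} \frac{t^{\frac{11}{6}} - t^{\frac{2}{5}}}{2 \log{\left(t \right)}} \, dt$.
$\log{\left(\frac{\sqrt{3570}}{42} \right)}$

Consider the one-parameter family: let $I(a) = \int_{0}^{1} \frac{t^{\frac{11}{6}} - t^{a}}{2 \log{\left(t \right)}} \, dt$.

Since $\dfrac{\partial}{\partial a}\,t^{a} = t^{a} \ln t$, the $\ln t$ in the denominator cancels and
$$\frac{dI}{da} = \int_{0}^{1} - \frac{1}{2} t^{a} \, dt = - \frac{1}{2} \left[\frac{t^{a+1}}{a+1}\right]_0^1 = - \frac{1}{2 a + 2}.$$

Integrating with respect to $a$ gives $I(a) = - \frac{\log{\left(a + 1 \right)}}{2} - \frac{\log{\left(6 \right)}}{2} + \frac{\log{\left(17 \right)}}{2} + C$.

At $a = \frac{11}{6}$ the integrand is identically $0$, so $I(\frac{11}{6}) = 0$. The closed form gives $0$, hence $C = 0$.

Setting $a = \frac{2}{5}$:
$$I = \log{\left(\frac{\sqrt{3570}}{42} \right)}.$$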